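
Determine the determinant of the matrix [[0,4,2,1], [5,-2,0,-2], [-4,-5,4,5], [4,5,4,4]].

-506

Expand along row 1 (it has 1 zero):
  − (4) · M_12   where M_12 = det([5 0 -2; -4 4 5; 4 4 4]) = 44
  + (2) · M_13   where M_13 = det([5 -2 -2; -4 -5 5; 4 5 4]) = -297
  − (1) · M_14   where M_14 = det([5 -2 0; -4 -5 4; 4 5 4]) = -264
det = (-1)·(4)·(44) + (+1)·(2)·(-297) + (-1)·(1)·(-264) = -506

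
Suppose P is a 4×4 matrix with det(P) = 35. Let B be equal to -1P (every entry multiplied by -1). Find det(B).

det(B) = 35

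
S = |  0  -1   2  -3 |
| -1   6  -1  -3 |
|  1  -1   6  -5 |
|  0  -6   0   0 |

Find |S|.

|S| = 6

Expand along row 4 (it has 3 zeros):
  + (-6) · M_42   where M_42 = det([0 2 -3; -1 -1 -3; 1 6 -5]) = -1
det = (+1)·(-6)·(-1) = 6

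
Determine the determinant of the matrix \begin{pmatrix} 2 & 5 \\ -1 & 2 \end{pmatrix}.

9

det = 2·2 − 5·(-1) = 4 − (-5) = 9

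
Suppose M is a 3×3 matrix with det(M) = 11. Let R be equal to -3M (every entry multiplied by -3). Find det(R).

|R| = -297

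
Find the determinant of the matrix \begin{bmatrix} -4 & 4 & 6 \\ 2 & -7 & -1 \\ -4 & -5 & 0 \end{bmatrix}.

The determinant is -192.

Expand along row 3:
  + (-4) · |4 6; -7 -1| = (-4)·(-4 − (-42)) = -152
  − (-5) · |-4 6; 2 -1| = −(-5)·(4 − 12) = -40
Sum: (-152) + (-40) = -192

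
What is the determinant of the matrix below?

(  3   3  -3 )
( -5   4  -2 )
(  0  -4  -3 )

Expand along column 1:
  + 3 · |4 -2; -4 -3| = 3·(-12 − 8) = -60
  − (-5) · |3 -3; -4 -3| = −(-5)·(-9 − 12) = -105
Sum: (-60) + (-105) = -165

-165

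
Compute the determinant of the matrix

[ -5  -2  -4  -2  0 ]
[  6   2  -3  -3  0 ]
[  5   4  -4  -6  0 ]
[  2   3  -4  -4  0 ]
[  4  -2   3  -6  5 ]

-760

Expand along column 5 (it has 4 zeros):
  + (5) · M_55   where M_55 = det([-5 -2 -4 -2; 6 2 -3 -3; 5 4 -4 -6; 2 3 -4 -4]) = -152
det = (+1)·(5)·(-152) = -760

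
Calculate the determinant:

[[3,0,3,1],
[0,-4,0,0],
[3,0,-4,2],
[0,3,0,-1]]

Expand along row 2 (it has 3 zeros):
  + (-4) · M_22   where M_22 = det([3 3 1; 3 -4 2; 0 0 -1]) = 21
det = (+1)·(-4)·(21) = -84

The determinant is -84.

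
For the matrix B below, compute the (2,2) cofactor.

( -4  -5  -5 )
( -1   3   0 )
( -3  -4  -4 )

The cofactor is 1.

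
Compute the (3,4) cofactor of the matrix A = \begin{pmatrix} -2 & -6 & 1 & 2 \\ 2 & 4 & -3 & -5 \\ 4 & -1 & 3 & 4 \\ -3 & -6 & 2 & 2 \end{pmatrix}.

10

Delete row 3 and column 4; the remaining 3×3 submatrix is [-2 -6 1; 2 4 -3; -3 -6 2].
Its determinant is -10.
The cofactor carries sign (−1)^(3+4) = −1, so C_{3,4} = −(-10) = 10.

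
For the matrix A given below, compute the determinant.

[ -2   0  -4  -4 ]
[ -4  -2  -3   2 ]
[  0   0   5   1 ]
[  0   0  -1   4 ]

A is block upper-triangular with a 2×2 block and a 2×2 block on the diagonal, so its determinant equals the product of the determinants of the diagonal blocks.
det of the 2×2 block = 4
det of the 2×2 block = 21
det = (4)·(21) = 84

det(A) = 84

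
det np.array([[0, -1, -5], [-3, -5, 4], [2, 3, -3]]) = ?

Expand along column 1:
  − (-3) · |-1 -5; 3 -3| = −(-3)·(3 − (-15)) = 54
  + 2 · |-1 -5; -5 4| = 2·(-4 − 25) = -58
Sum: (54) + (-58) = -4

-4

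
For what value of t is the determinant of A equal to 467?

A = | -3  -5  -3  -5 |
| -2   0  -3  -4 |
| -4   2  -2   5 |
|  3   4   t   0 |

Expanding along the row containing t, det(A) is linear in t: det(A) = (134)·t + (-203).
Set (134)·t + (-203) = 467  ⇒  (134)·t = 670  ⇒  t = 5.

5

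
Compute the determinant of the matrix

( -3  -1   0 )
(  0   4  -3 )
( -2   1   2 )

The determinant is -39.

Expand along row 1:
  + (-3) · |4 -3; 1 2| = (-3)·(8 − (-3)) = -33
  − (-1) · |0 -3; -2 2| = −(-1)·(0 − 6) = -6
Sum: (-33) + (-6) = -39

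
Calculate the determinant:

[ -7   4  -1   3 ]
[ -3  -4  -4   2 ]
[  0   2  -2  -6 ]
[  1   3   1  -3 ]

The determinant is -40.

Expand along row 3 (it has 1 zero):
  − (2) · M_32   where M_32 = det([-7 -1 3; -3 -4 2; 1 1 -3]) = -60
  + (-2) · M_33   where M_33 = det([-7 4 3; -3 -4 2; 1 3 -3]) = -85
  − (-6) · M_34   where M_34 = det([-7 4 -1; -3 -4 -4; 1 3 1]) = -55
det = (-1)·(2)·(-60) + (+1)·(-2)·(-85) + (-1)·(-6)·(-55) = -40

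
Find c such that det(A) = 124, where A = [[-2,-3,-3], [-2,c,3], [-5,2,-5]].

Expanding along the row containing c, det(A) is linear in c: det(A) = (-5)·c + (99).
Set (-5)·c + (99) = 124  ⇒  (-5)·c = 25  ⇒  c = -5.

c = -5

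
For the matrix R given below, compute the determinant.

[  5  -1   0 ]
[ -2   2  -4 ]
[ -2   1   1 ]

20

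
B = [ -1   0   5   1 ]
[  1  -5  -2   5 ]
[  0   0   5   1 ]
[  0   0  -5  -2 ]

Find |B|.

B is block upper-triangular with a 2×2 block and a 2×2 block on the diagonal, so its determinant equals the product of the determinants of the diagonal blocks.
det of the 2×2 block = 5
det of the 2×2 block = -5
det = (5)·(-5) = -25

|B| = -25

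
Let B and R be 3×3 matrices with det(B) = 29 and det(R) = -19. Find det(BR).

|BR| = -551

det(BR) = det(B)·det(R) = (29)·(-19) = -551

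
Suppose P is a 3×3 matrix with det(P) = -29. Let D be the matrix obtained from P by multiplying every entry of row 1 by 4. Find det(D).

|D| = -116

Scaling one row by 4 multiplies the determinant by 4.
det(D) = (4)·(-29) = -116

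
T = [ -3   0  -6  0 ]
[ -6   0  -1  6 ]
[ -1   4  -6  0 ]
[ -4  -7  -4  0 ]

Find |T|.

Expand along column 4 (it has 3 zeros):
  + (6) · M_24   where M_24 = det([-3 0 -6; -1 4 -6; -4 -7 -4]) = 36
det = (+1)·(6)·(36) = 216

216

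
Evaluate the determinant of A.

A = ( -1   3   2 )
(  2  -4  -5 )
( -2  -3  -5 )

Expand along column 1:
  + (-1) · |-4 -5; -3 -5| = (-1)·(20 − 15) = -5
  − 2 · |3 2; -3 -5| = −2·(-15 − (-6)) = 18
  + (-2) · |3 2; -4 -5| = (-2)·(-15 − (-8)) = 14
Sum: (-5) + (18) + (14) = 27

det(A) = 27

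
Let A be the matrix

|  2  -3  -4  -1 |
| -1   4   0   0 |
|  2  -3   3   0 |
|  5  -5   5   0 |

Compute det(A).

20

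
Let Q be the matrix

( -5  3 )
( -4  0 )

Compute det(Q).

12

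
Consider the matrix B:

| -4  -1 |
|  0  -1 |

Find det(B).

det(B) = (-4)·(-1) − (-1)·0 = 4 − 0 = 4

4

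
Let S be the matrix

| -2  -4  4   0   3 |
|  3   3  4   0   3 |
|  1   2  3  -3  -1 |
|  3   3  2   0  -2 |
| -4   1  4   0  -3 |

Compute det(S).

|S| = 1854

Expand along column 4 (it has 4 zeros):
  − (-3) · M_34   where M_34 = det([-2 -4 4 3; 3 3 4 3; 3 3 2 -2; -4 1 4 -3]) = 618
det = (-1)·(-3)·(618) = 1854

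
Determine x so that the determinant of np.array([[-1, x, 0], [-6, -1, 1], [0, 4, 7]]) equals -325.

x = -8

Expanding along the column containing x, det(B) is linear in x: det(B) = (42)·x + (11).
Set (42)·x + (11) = -325  ⇒  (42)·x = -336  ⇒  x = -8.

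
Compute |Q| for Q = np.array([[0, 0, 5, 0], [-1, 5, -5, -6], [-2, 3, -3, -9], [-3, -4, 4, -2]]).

det(Q) = 275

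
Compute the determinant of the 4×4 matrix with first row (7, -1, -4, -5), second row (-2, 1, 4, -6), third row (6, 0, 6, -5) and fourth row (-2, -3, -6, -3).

-1404

Expand along row 3 (it has 1 zero):
  + (6) · M_31   where M_31 = det([-1 -4 -5; 1 4 -6; -3 -6 -3]) = -66
  + (6) · M_33   where M_33 = det([7 -1 -5; -2 1 -6; -2 -3 -3]) = -193
  − (-5) · M_34   where M_34 = det([7 -1 -4; -2 1 4; -2 -3 -6]) = 30
det = (+1)·(6)·(-66) + (+1)·(6)·(-193) + (-1)·(-5)·(30) = -1404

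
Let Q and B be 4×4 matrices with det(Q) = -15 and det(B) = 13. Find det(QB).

det(QB) = det(Q)·det(B) = (-15)·(13) = -195

|QB| = -195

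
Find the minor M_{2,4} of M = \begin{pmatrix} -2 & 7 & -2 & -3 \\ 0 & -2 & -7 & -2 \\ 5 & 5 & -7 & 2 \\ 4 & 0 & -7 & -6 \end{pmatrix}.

Delete row 2 and column 4; the remaining 3×3 submatrix is [-2 7 -2; 5 5 -7; 4 0 -7].
Its determinant is 159.

159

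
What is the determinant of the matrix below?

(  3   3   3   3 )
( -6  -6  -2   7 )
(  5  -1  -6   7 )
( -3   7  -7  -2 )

5538

Expand along row 1:
  + (3) · M_11   where M_11 = det([-6 -2 7; -1 -6 7; 7 -7 -2]) = -117
  − (3) · M_12   where M_12 = det([-6 -2 7; 5 -6 7; -3 -7 -2]) = -715
  + (3) · M_13   where M_13 = det([-6 -6 7; 5 -1 7; -3 7 -2]) = 572
  − (3) · M_14   where M_14 = det([-6 -6 -2; 5 -1 -6; -3 7 -7]) = -676
det = (+1)·(3)·(-117) + (-1)·(3)·(-715) + (+1)·(3)·(572) + (-1)·(3)·(-676) = 5538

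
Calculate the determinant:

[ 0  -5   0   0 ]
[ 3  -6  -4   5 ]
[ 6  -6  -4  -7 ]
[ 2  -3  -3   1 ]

-225

Expand along row 1 (it has 3 zeros):
  − (-5) · M_12   where M_12 = det([3 -4 5; 6 -4 -7; 2 -3 1]) = -45
det = (-1)·(-5)·(-45) = -225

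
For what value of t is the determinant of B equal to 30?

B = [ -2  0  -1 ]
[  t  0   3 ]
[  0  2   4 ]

-9

Expanding along the column containing t, det(B) is linear in t: det(B) = (-2)·t + (12).
Set (-2)·t + (12) = 30  ⇒  (-2)·t = 18  ⇒  t = -9.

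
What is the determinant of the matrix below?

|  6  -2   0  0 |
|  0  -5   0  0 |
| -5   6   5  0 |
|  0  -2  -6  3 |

-450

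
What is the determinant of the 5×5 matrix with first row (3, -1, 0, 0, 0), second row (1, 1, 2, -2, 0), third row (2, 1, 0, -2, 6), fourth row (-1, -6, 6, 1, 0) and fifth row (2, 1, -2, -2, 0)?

Expand along column 5 (it has 4 zeros):
  + (6) · M_35   where M_35 = det([3 -1 0 0; 1 1 2 -2; -1 -6 6 1; 2 1 -2 -2]) = -122
det = (+1)·(6)·(-122) = -732

The determinant is -732.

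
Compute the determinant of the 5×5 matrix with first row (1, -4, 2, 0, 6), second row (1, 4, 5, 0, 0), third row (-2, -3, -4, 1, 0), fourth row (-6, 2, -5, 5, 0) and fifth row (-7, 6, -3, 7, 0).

-90

Expand along column 5 (it has 4 zeros):
  + (6) · M_15   where M_15 = det([1 4 5 0; -2 -3 -4 1; -6 2 -5 5; -7 6 -3 7]) = -15
det = (+1)·(6)·(-15) = -90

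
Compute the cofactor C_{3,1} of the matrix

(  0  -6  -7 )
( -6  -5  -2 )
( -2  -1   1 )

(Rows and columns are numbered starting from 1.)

The cofactor is -23.

Delete row 3 and column 1; the remaining 2×2 submatrix is [-6 -7; -5 -2].
Its determinant is (-6)·(-2) − (-7)·(-5) = -23.
The cofactor carries sign (−1)^(3+1) = +1, so C_{3,1} = +(-23) = -23.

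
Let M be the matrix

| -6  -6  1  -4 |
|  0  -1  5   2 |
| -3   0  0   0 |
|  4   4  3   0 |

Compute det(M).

Expand along row 3 (it has 3 zeros):
  + (-3) · M_31   where M_31 = det([-6 1 -4; -1 5 2; 4 3 0]) = 136
det = (+1)·(-3)·(136) = -408

|M| = -408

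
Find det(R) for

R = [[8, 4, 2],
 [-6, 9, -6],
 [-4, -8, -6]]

Expand along row 1:
  + 8 · |9 -6; -8 -6| = 8·(-54 − 48) = -816
  − 4 · |-6 -6; -4 -6| = −4·(36 − 24) = -48
  + 2 · |-6 9; -4 -8| = 2·(48 − (-36)) = 168
Sum: (-816) + (-48) + (168) = -696

det(R) = -696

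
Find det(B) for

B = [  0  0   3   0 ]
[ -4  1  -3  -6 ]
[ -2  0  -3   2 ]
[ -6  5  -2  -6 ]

Expand along row 1 (it has 3 zeros):
  + (3) · M_13   where M_13 = det([-4 1 -6; -2 0 2; -6 5 -6]) = 76
det = (+1)·(3)·(76) = 228

228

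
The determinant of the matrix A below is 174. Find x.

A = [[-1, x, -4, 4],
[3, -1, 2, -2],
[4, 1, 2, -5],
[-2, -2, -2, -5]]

x = 9

Expanding along the column containing x, det(A) is linear in x: det(A) = (-8)·x + (246).
Set (-8)·x + (246) = 174  ⇒  (-8)·x = -72  ⇒  x = 9.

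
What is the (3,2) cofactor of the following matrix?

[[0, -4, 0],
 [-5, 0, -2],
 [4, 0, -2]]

0

Delete row 3 and column 2; the remaining 2×2 submatrix is [0 0; -5 -2].
Its determinant is 0·(-2) − 0·(-5) = 0.
The cofactor carries sign (−1)^(3+2) = −1, so C_{3,2} = −(0) = 0.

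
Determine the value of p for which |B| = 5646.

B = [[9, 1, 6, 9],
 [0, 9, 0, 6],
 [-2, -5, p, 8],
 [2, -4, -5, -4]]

Expanding along the row containing p, det(B) is linear in p: det(B) = (-258)·p + (6420).
Set (-258)·p + (6420) = 5646  ⇒  (-258)·p = -774  ⇒  p = 3.

p = 3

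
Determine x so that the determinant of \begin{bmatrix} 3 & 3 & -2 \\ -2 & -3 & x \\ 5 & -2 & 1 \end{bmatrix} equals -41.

0

Expanding along the column containing x, det(B) is linear in x: det(B) = (21)·x + (-41).
Set (21)·x + (-41) = -41  ⇒  (21)·x = 0  ⇒  x = 0.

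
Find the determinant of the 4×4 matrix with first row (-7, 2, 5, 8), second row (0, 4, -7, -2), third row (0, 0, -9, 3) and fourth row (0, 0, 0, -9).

The matrix is upper triangular, so the determinant is the product of the diagonal entries:
det = (-7) · (4) · (-9) · (-9) = -2268

-2268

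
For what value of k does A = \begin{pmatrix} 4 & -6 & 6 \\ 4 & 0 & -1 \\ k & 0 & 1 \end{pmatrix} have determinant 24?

Expanding along the row containing k, det(A) is linear in k: det(A) = (6)·k + (24).
Set (6)·k + (24) = 24  ⇒  (6)·k = 0  ⇒  k = 0.

k = 0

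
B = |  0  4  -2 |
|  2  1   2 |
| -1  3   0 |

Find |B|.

det(B) = -22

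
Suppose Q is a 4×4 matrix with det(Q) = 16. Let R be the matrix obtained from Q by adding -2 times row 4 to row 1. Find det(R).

16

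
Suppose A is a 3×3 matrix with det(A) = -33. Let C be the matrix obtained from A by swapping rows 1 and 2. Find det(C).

Swapping two rows multiplies the determinant by −1.
det(C) = (-1)·(-33) = 33

|C| = 33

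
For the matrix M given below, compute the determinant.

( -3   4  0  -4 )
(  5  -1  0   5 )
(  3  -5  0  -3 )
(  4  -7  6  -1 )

The determinant is -744.

Expand along column 3 (it has 3 zeros):
  − (6) · M_43   where M_43 = det([-3 4 -4; 5 -1 5; 3 -5 -3]) = 124
det = (-1)·(6)·(124) = -744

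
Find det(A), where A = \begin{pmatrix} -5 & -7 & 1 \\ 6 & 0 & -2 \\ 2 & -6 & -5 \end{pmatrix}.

Expand along column 2:
  − (-7) · |6 -2; 2 -5| = −(-7)·(-30 − (-4)) = -182
  − (-6) · |-5 1; 6 -2| = −(-6)·(10 − 6) = 24
Sum: (-182) + (24) = -158

-158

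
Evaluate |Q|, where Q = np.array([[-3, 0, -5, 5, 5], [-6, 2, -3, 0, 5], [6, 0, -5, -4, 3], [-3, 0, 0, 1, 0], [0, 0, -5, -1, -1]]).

The determinant is 780.

Expand along column 2 (it has 4 zeros):
  + (2) · M_22   where M_22 = det([-3 -5 5 5; 6 -5 -4 3; -3 0 1 0; 0 -5 -1 -1]) = 390
det = (+1)·(2)·(390) = 780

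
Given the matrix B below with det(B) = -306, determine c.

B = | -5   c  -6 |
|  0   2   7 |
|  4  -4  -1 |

Expanding along the column containing c, det(B) is linear in c: det(B) = (28)·c + (-82).
Set (28)·c + (-82) = -306  ⇒  (28)·c = -224  ⇒  c = -8.

c = -8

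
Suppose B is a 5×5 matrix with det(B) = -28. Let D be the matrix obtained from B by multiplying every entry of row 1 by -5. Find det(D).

Scaling one row by -5 multiplies the determinant by -5.
det(D) = (-5)·(-28) = 140

det(D) = 140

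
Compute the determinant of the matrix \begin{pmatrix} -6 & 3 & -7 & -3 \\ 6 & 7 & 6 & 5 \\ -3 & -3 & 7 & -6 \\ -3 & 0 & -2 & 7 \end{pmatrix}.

Expand along row 4 (it has 1 zero):
  − (-3) · M_41   where M_41 = det([3 -7 -3; 7 6 5; -3 7 -6]) = -603
  − (-2) · M_43   where M_43 = det([-6 3 -3; 6 7 5; -3 -3 -6]) = 216
  + (7) · M_44   where M_44 = det([-6 3 -7; 6 7 6; -3 -3 7]) = -603
det = (-1)·(-3)·(-603) + (-1)·(-2)·(216) + (+1)·(7)·(-603) = -5598

-5598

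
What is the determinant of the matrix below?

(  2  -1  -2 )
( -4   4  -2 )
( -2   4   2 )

Expand along column 1:
  + 2 · |4 -2; 4 2| = 2·(8 − (-8)) = 32
  − (-4) · |-1 -2; 4 2| = −(-4)·(-2 − (-8)) = 24
  + (-2) · |-1 -2; 4 -2| = (-2)·(2 − (-8)) = -20
Sum: (32) + (24) + (-20) = 36

36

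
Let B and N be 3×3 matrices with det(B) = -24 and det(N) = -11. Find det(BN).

The determinant is 264.

det(BN) = det(B)·det(N) = (-24)·(-11) = 264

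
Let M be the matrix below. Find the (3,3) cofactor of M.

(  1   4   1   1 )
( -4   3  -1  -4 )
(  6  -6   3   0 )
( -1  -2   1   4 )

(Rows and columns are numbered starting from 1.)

Delete row 3 and column 3; the remaining 3×3 submatrix is [1 4 1; -4 3 -4; -1 -2 4].
Its determinant is 95.
The cofactor carries sign (−1)^(3+3) = +1, so C_{3,3} = +(95) = 95.

95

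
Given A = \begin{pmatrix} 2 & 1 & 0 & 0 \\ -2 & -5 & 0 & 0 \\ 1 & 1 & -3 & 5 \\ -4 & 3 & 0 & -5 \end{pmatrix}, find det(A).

A is block lower-triangular with a 2×2 block and a 2×2 block on the diagonal, so its determinant equals the product of the determinants of the diagonal blocks.
det of the 2×2 block = -8
det of the 2×2 block = 15
det = (-8)·(15) = -120

det(A) = -120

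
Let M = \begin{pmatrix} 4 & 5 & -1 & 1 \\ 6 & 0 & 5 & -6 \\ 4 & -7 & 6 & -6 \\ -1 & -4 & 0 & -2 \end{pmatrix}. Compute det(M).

Expand along row 2 (it has 1 zero):
  − (6) · M_21   where M_21 = det([5 -1 1; -7 6 -6; -4 0 -2]) = -46
  − (5) · M_23   where M_23 = det([4 5 1; 4 -7 -6; -1 -4 -2]) = 7
  + (-6) · M_24   where M_24 = det([4 5 -1; 4 -7 6; -1 -4 0]) = 89
det = (-1)·(6)·(-46) + (-1)·(5)·(7) + (+1)·(-6)·(89) = -293

-293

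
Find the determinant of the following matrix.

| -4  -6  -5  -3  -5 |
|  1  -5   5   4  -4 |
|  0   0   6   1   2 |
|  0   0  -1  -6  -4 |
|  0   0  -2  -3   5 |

-6682

The matrix is block upper-triangular with a 2×2 block and a 3×3 block on the diagonal, so its determinant equals the product of the determinants of the diagonal blocks.
det of the 2×2 block = 26
det of the 3×3 block = -257
det = (26)·(-257) = -6682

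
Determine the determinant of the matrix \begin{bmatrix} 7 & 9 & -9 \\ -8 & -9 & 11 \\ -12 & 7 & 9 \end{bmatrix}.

Expand along row 1:
  + 7 · |-9 11; 7 9| = 7·(-81 − 77) = -1106
  − 9 · |-8 11; -12 9| = −9·(-72 − (-132)) = -540
  + (-9) · |-8 -9; -12 7| = (-9)·(-56 − 108) = 1476
Sum: (-1106) + (-540) + (1476) = -170

-170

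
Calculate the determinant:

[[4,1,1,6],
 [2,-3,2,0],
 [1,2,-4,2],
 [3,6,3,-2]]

Expand along row 2 (it has 1 zero):
  − (2) · M_21   where M_21 = det([1 1 6; 2 -4 2; 6 3 -2]) = 198
  + (-3) · M_22   where M_22 = det([4 1 6; 1 -4 2; 3 3 -2]) = 106
  − (2) · M_23   where M_23 = det([4 1 6; 1 2 2; 3 6 -2]) = -56
det = (-1)·(2)·(198) + (+1)·(-3)·(106) + (-1)·(2)·(-56) = -602

The determinant is -602.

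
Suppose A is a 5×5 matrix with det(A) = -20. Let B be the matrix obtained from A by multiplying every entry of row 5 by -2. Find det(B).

40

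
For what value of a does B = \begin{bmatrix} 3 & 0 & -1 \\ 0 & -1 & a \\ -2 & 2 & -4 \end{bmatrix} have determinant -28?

Expanding along the row containing a, det(B) is linear in a: det(B) = (-6)·a + (14).
Set (-6)·a + (14) = -28  ⇒  (-6)·a = -42  ⇒  a = 7.

a = 7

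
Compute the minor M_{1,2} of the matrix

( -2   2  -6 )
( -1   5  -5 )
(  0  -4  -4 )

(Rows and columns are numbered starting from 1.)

The minor is 4.

Delete row 1 and column 2; the remaining 2×2 submatrix is [-1 -5; 0 -4].
Its determinant is (-1)·(-4) − (-5)·0 = 4.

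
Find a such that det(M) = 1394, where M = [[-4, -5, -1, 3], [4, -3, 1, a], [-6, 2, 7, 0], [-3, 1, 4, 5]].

Expanding along the column containing a, det(M) is linear in a: det(M) = (-19)·a + (1375).
Set (-19)·a + (1375) = 1394  ⇒  (-19)·a = 19  ⇒  a = -1.

-1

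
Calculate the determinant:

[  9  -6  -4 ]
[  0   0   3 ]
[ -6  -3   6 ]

Expand along row 2:
  − 3 · |9 -6; -6 -3| = −3·(-27 − 36) = 189

The determinant is 189.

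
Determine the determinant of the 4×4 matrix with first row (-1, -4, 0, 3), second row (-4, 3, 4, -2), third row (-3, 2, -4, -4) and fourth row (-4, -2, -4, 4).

Expand along row 1 (it has 1 zero):
  + (-1) · M_11   where M_11 = det([3 4 -2; 2 -4 -4; -2 -4 4]) = -64
  − (-4) · M_12   where M_12 = det([-4 4 -2; -3 -4 -4; -4 -4 4]) = 248
  − (3) · M_14   where M_14 = det([-4 3 4; -3 2 -4; -4 -2 -4]) = 132
det = (+1)·(-1)·(-64) + (-1)·(-4)·(248) + (-1)·(3)·(132) = 660

660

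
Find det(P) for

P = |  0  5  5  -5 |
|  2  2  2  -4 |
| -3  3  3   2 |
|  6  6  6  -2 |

|P| = 0

Expand along row 1 (it has 1 zero):
  − (5) · M_12   where M_12 = det([2 2 -4; -3 3 2; 6 6 -2]) = 120
  + (5) · M_13   where M_13 = det([2 2 -4; -3 3 2; 6 6 -2]) = 120
  − (-5) · M_14   where M_14 = det([2 2 2; -3 3 3; 6 6 6]) = 0
det = (-1)·(5)·(120) + (+1)·(5)·(120) + (-1)·(-5)·(0) = 0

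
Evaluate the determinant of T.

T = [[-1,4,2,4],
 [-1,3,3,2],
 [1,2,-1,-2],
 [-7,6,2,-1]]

|T| = -235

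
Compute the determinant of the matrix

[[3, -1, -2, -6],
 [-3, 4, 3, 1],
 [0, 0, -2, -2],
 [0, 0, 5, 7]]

The matrix is block upper-triangular with a 2×2 block and a 2×2 block on the diagonal, so its determinant equals the product of the determinants of the diagonal blocks.
det of the 2×2 block = 9
det of the 2×2 block = -4
det = (9)·(-4) = -36

The determinant is -36.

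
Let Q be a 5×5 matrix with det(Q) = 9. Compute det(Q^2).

det(Q^2) = (det Q)^2 = (9)^2 = 81

81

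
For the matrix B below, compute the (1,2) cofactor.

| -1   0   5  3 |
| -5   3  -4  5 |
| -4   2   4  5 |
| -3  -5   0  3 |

-12

Delete row 1 and column 2; the remaining 3×3 submatrix is [-5 -4 5; -4 4 5; -3 0 3].
Its determinant is 12.
The cofactor carries sign (−1)^(1+2) = −1, so C_{1,2} = −(12) = -12.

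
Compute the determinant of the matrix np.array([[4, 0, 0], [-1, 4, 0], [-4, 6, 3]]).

48

The matrix is lower triangular, so the determinant is the product of the diagonal entries:
det = (4) · (4) · (3) = 48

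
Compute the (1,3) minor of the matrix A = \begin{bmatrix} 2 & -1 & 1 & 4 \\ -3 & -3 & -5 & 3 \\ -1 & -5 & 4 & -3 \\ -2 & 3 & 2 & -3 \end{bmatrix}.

Delete row 1 and column 3; the remaining 3×3 submatrix is [-3 -3 3; -1 -5 -3; -2 3 -3].
Its determinant is -120.

The minor is -120.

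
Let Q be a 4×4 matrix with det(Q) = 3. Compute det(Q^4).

det(Q^4) = (det Q)^4 = (3)^4 = 81

The determinant is 81.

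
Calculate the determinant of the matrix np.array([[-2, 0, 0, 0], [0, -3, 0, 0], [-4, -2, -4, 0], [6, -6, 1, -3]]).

The determinant is 72.

The matrix is lower triangular, so the determinant is the product of the diagonal entries:
det = (-2) · (-3) · (-4) · (-3) = 72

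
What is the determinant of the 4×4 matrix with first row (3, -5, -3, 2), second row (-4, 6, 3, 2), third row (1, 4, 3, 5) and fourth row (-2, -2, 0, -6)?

150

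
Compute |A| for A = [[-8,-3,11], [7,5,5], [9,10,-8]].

Expand along column 1:
  + (-8) · |5 5; 10 -8| = (-8)·(-40 − 50) = 720
  − 7 · |-3 11; 10 -8| = −7·(24 − 110) = 602
  + 9 · |-3 11; 5 5| = 9·(-15 − 55) = -630
Sum: (720) + (602) + (-630) = 692

692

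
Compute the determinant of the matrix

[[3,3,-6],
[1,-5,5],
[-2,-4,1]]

Expand along column 1:
  + 3 · |-5 5; -4 1| = 3·(-5 − (-20)) = 45
  − 1 · |3 -6; -4 1| = −1·(3 − 24) = 21
  + (-2) · |3 -6; -5 5| = (-2)·(15 − 30) = 30
Sum: (45) + (21) + (30) = 96

The determinant is 96.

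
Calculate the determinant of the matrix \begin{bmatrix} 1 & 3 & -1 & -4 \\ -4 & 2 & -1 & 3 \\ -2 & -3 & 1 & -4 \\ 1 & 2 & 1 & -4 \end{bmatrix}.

Expand along row 1:
  + (1) · M_11   where M_11 = det([2 -1 3; -3 1 -4; 2 1 -4]) = 5
  − (3) · M_12   where M_12 = det([-4 -1 3; -2 1 -4; 1 1 -4]) = 3
  + (-1) · M_13   where M_13 = det([-4 2 3; -2 -3 -4; 1 2 -4]) = -107
  − (-4) · M_14   where M_14 = det([-4 2 -1; -2 -3 1; 1 2 1]) = 27
det = (+1)·(1)·(5) + (-1)·(3)·(3) + (+1)·(-1)·(-107) + (-1)·(-4)·(27) = 211

211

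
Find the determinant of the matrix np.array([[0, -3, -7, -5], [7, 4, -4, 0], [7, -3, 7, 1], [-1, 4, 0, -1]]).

-1958

Expand along row 1 (it has 1 zero):
  − (-3) · M_12   where M_12 = det([7 -4 0; 7 7 1; -1 0 -1]) = -73
  + (-7) · M_13   where M_13 = det([7 4 0; 7 -3 1; -1 4 -1]) = 17
  − (-5) · M_14   where M_14 = det([7 4 -4; 7 -3 7; -1 4 0]) = -324
det = (-1)·(-3)·(-73) + (+1)·(-7)·(17) + (-1)·(-5)·(-324) = -1958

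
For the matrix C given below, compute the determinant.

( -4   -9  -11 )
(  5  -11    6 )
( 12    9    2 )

-2201

Expand along row 1:
  + (-4) · |-11 6; 9 2| = (-4)·(-22 − 54) = 304
  − (-9) · |5 6; 12 2| = −(-9)·(10 − 72) = -558
  + (-11) · |5 -11; 12 9| = (-11)·(45 − (-132)) = -1947
Sum: (304) + (-558) + (-1947) = -2201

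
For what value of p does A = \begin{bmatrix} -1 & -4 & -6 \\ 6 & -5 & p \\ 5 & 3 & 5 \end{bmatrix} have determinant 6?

Expanding along the column containing p, det(A) is linear in p: det(A) = (-17)·p + (-113).
Set (-17)·p + (-113) = 6  ⇒  (-17)·p = 119  ⇒  p = -7.

p = -7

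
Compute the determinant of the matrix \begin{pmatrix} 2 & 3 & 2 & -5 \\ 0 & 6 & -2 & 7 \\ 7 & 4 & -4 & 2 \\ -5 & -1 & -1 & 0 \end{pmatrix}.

1169

Expand along row 2 (it has 1 zero):
  + (6) · M_22   where M_22 = det([2 2 -5; 7 -4 2; -5 -1 0]) = 119
  − (-2) · M_23   where M_23 = det([2 3 -5; 7 4 2; -5 -1 0]) = -91
  + (7) · M_24   where M_24 = det([2 3 2; 7 4 -4; -5 -1 -1]) = 91
det = (+1)·(6)·(119) + (-1)·(-2)·(-91) + (+1)·(7)·(91) = 1169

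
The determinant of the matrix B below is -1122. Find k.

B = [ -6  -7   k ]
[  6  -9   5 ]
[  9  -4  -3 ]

Expanding along the column containing k, det(B) is linear in k: det(B) = (57)·k + (-723).
Set (57)·k + (-723) = -1122  ⇒  (57)·k = -399  ⇒  k = -7.

-7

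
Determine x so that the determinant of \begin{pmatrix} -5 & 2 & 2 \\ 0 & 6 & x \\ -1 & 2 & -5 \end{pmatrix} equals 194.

Expanding along the row containing x, det(A) is linear in x: det(A) = (8)·x + (162).
Set (8)·x + (162) = 194  ⇒  (8)·x = 32  ⇒  x = 4.

4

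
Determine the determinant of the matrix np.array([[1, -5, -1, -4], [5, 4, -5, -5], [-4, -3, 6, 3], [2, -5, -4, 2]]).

366

Expand along row 1:
  + (1) · M_11   where M_11 = det([4 -5 -5; -3 6 3; -5 -4 2]) = -69
  − (-5) · M_12   where M_12 = det([5 -5 -5; -4 6 3; 2 -4 2]) = 30
  + (-1) · M_13   where M_13 = det([5 4 -5; -4 -3 3; 2 -5 2]) = -29
  − (-4) · M_14   where M_14 = det([5 4 -5; -4 -3 6; 2 -5 -4]) = 64
det = (+1)·(1)·(-69) + (-1)·(-5)·(30) + (+1)·(-1)·(-29) + (-1)·(-4)·(64) = 366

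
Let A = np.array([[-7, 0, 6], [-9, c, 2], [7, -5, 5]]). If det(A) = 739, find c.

c = -7

Expanding along the row containing c, det(A) is linear in c: det(A) = (-77)·c + (200).
Set (-77)·c + (200) = 739  ⇒  (-77)·c = 539  ⇒  c = -7.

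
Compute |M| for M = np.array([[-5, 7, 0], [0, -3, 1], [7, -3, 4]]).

94

Expand along column 1:
  + (-5) · |-3 1; -3 4| = (-5)·(-12 − (-3)) = 45
  + 7 · |7 0; -3 1| = 7·(7 − 0) = 49
Sum: (45) + (49) = 94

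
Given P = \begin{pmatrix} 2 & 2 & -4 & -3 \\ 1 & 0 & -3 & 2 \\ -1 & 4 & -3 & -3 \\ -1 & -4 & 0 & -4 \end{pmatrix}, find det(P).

det(P) = -294

Expand along row 2 (it has 1 zero):
  − (1) · M_21   where M_21 = det([2 -4 -3; 4 -3 -3; -4 0 -4]) = -52
  − (-3) · M_23   where M_23 = det([2 2 -3; -1 4 -3; -1 -4 -4]) = -82
  + (2) · M_24   where M_24 = det([2 2 -4; -1 4 -3; -1 -4 0]) = -50
det = (-1)·(1)·(-52) + (-1)·(-3)·(-82) + (+1)·(2)·(-50) = -294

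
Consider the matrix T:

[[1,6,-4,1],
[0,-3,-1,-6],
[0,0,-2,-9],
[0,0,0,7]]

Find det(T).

42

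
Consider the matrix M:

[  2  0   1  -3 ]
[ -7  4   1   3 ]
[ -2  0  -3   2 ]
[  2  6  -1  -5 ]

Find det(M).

|M| = -218

Expand along column 2 (it has 2 zeros):
  + (4) · M_22   where M_22 = det([2 1 -3; -2 -3 2; 2 -1 -5]) = 4
  + (6) · M_42   where M_42 = det([2 1 -3; -7 1 3; -2 -3 2]) = -39
det = (+1)·(4)·(4) + (+1)·(6)·(-39) = -218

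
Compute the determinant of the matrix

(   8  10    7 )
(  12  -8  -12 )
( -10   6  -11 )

The determinant is 3744.

Expand along row 1:
  + 8 · |-8 -12; 6 -11| = 8·(88 − (-72)) = 1280
  − 10 · |12 -12; -10 -11| = −10·(-132 − 120) = 2520
  + 7 · |12 -8; -10 6| = 7·(72 − 80) = -56
Sum: (1280) + (2520) + (-56) = 3744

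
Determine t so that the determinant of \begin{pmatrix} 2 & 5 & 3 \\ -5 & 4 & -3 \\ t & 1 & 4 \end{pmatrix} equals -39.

Expanding along the column containing t, det(M) is linear in t: det(M) = (-27)·t + (123).
Set (-27)·t + (123) = -39  ⇒  (-27)·t = -162  ⇒  t = 6.

t = 6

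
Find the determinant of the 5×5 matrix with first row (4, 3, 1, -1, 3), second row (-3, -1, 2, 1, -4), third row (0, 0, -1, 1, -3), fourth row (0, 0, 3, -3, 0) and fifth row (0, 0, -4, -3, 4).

The matrix is block upper-triangular with a 2×2 block and a 3×3 block on the diagonal, so its determinant equals the product of the determinants of the diagonal blocks.
det of the 2×2 block = 5
det of the 3×3 block = 63
det = (5)·(63) = 315

315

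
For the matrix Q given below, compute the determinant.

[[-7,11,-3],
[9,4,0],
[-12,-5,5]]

-644

Expand along column 3:
  + (-3) · |9 4; -12 -5| = (-3)·(-45 − (-48)) = -9
  + 5 · |-7 11; 9 4| = 5·(-28 − 99) = -635
Sum: (-9) + (-635) = -644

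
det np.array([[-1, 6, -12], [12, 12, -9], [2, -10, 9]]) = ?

The determinant is 954.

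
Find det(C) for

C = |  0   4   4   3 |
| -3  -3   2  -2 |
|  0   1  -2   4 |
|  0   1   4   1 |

det(C) = -126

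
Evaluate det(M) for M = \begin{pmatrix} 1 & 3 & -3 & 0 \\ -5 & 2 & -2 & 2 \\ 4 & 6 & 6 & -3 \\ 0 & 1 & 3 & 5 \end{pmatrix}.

1152

Expand along row 1 (it has 1 zero):
  + (1) · M_11   where M_11 = det([2 -2 2; 6 6 -3; 1 3 5]) = 168
  − (3) · M_12   where M_12 = det([-5 -2 2; 4 6 -3; 0 3 5]) = -131
  + (-3) · M_13   where M_13 = det([-5 2 2; 4 6 -3; 0 1 5]) = -197
det = (+1)·(1)·(168) + (-1)·(3)·(-131) + (+1)·(-3)·(-197) = 1152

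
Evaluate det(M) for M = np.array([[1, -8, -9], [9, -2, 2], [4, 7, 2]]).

|M| = -577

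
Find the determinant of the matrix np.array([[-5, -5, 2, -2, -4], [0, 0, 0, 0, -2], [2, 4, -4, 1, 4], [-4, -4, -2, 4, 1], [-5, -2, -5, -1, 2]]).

Expand along row 2 (it has 4 zeros):
  − (-2) · M_25   where M_25 = det([-5 -5 2 -2; 2 4 -4 1; -4 -4 -2 4; -5 -2 -5 -1]) = -98
det = (-1)·(-2)·(-98) = -196

-196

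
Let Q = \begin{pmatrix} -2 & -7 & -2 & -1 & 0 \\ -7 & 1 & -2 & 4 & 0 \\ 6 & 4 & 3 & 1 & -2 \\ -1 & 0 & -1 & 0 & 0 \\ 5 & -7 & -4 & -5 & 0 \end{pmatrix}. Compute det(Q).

-206

Expand along column 5 (it has 4 zeros):
  + (-2) · M_35   where M_35 = det([-2 -7 -2 -1; -7 1 -2 4; -1 0 -1 0; 5 -7 -4 -5]) = 103
det = (+1)·(-2)·(103) = -206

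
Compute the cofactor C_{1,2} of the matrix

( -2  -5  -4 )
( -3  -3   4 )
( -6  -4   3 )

-15

Delete row 1 and column 2; the remaining 2×2 submatrix is [-3 4; -6 3].
Its determinant is (-3)·3 − 4·(-6) = 15.
The cofactor carries sign (−1)^(1+2) = −1, so C_{1,2} = −(15) = -15.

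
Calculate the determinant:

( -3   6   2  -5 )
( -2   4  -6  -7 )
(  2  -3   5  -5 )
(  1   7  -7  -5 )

The determinant is -2200.

Expand along row 1:
  + (-3) · M_11   where M_11 = det([4 -6 -7; -3 5 -5; 7 -7 -5]) = 158
  − (6) · M_12   where M_12 = det([-2 -6 -7; 2 5 -5; 1 -7 -5]) = 223
  + (2) · M_13   where M_13 = det([-2 4 -7; 2 -3 -5; 1 7 -5]) = -199
  − (-5) · M_14   where M_14 = det([-2 4 -6; 2 -3 5; 1 7 -7]) = 2
det = (+1)·(-3)·(158) + (-1)·(6)·(223) + (+1)·(2)·(-199) + (-1)·(-5)·(2) = -2200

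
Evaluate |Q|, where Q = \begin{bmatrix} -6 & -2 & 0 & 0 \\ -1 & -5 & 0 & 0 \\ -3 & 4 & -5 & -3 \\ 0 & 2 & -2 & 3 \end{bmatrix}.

The determinant is -588.

Q is block lower-triangular with a 2×2 block and a 2×2 block on the diagonal, so its determinant equals the product of the determinants of the diagonal blocks.
det of the 2×2 block = 28
det of the 2×2 block = -21
det = (28)·(-21) = -588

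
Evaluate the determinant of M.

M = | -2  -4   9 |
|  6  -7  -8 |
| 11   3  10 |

Expand along column 1:
  + (-2) · |-7 -8; 3 10| = (-2)·(-70 − (-24)) = 92
  − 6 · |-4 9; 3 10| = −6·(-40 − 27) = 402
  + 11 · |-4 9; -7 -8| = 11·(32 − (-63)) = 1045
Sum: (92) + (402) + (1045) = 1539

The determinant is 1539.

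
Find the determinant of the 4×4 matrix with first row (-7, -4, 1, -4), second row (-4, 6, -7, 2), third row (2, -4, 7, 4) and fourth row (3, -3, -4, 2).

-2930

Expand along row 1:
  + (-7) · M_11   where M_11 = det([6 -7 2; -4 7 4; -3 -4 2]) = 282
  − (-4) · M_12   where M_12 = det([-4 -7 2; 2 7 4; 3 -4 2]) = -234
  + (1) · M_13   where M_13 = det([-4 6 2; 2 -4 4; 3 -3 2]) = 44
  − (-4) · M_14   where M_14 = det([-4 6 -7; 2 -4 7; 3 -3 -4]) = -16
det = (+1)·(-7)·(282) + (-1)·(-4)·(-234) + (+1)·(1)·(44) + (-1)·(-4)·(-16) = -2930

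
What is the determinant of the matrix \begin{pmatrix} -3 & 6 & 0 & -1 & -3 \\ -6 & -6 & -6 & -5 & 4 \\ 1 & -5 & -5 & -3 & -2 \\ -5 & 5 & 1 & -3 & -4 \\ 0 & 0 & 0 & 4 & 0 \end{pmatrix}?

The determinant is -4224.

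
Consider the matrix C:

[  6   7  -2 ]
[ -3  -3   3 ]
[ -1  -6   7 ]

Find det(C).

Expand along row 1:
  + 6 · |-3 3; -6 7| = 6·(-21 − (-18)) = -18
  − 7 · |-3 3; -1 7| = −7·(-21 − (-3)) = 126
  + (-2) · |-3 -3; -1 -6| = (-2)·(18 − 3) = -30
Sum: (-18) + (126) + (-30) = 78

The determinant is 78.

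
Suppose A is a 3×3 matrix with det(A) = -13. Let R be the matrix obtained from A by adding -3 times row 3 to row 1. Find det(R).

Adding a multiple of one row to another leaves the determinant unchanged.
det(R) = (1)·(-13) = -13

The determinant is -13.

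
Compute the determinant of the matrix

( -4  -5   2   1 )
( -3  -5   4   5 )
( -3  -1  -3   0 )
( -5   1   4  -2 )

-581

Expand along row 3 (it has 1 zero):
  + (-3) · M_31   where M_31 = det([-5 2 1; -5 4 5; 1 4 -2]) = 106
  − (-1) · M_32   where M_32 = det([-4 2 1; -3 4 5; -5 4 -2]) = 58
  + (-3) · M_33   where M_33 = det([-4 -5 1; -3 -5 5; -5 1 -2]) = 107
det = (+1)·(-3)·(106) + (-1)·(-1)·(58) + (+1)·(-3)·(107) = -581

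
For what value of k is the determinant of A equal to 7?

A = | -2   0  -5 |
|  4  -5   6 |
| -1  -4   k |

Expanding along the column containing k, det(A) is linear in k: det(A) = (10)·k + (57).
Set (10)·k + (57) = 7  ⇒  (10)·k = -50  ⇒  k = -5.

k = -5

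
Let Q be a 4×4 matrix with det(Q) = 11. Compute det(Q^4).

14641

det(Q^4) = (det Q)^4 = (11)^4 = 14641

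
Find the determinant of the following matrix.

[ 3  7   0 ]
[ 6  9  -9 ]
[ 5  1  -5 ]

-213

Expand along column 3:
  − (-9) · |3 7; 5 1| = −(-9)·(3 − 35) = -288
  + (-5) · |3 7; 6 9| = (-5)·(27 − 42) = 75
Sum: (-288) + (75) = -213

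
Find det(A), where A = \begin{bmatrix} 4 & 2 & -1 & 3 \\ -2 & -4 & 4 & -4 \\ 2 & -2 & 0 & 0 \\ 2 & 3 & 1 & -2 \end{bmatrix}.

The determinant is -140.

Expand along row 3 (it has 2 zeros):
  + (2) · M_31   where M_31 = det([2 -1 3; -4 4 -4; 3 1 -2]) = -36
  − (-2) · M_32   where M_32 = det([4 -1 3; -2 4 -4; 2 1 -2]) = -34
det = (+1)·(2)·(-36) + (-1)·(-2)·(-34) = -140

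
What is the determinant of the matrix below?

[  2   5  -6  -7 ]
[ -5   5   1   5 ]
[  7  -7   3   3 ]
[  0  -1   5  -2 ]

Expand along row 4 (it has 1 zero):
  + (-1) · M_42   where M_42 = det([2 -6 -7; -5 1 5; 7 3 3]) = -170
  − (5) · M_43   where M_43 = det([2 5 -7; -5 5 5; 7 -7 3]) = 350
  + (-2) · M_44   where M_44 = det([2 5 -6; -5 5 1; 7 -7 3]) = 154
det = (+1)·(-1)·(-170) + (-1)·(5)·(350) + (+1)·(-2)·(154) = -1888

-1888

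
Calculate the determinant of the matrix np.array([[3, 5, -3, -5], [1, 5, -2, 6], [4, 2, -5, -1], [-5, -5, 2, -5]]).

Expand along row 1:
  + (3) · M_11   where M_11 = det([5 -2 6; 2 -5 -1; -5 2 -5]) = -21
  − (5) · M_12   where M_12 = det([1 -2 6; 4 -5 -1; -5 2 -5]) = -125
  + (-3) · M_13   where M_13 = det([1 5 6; 4 2 -1; -5 -5 -5]) = 50
  − (-5) · M_14   where M_14 = det([1 5 -2; 4 2 -5; -5 -5 2]) = 84
det = (+1)·(3)·(-21) + (-1)·(5)·(-125) + (+1)·(-3)·(50) + (-1)·(-5)·(84) = 832

832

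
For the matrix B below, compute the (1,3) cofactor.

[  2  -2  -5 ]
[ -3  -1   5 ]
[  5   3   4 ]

-4

Delete row 1 and column 3; the remaining 2×2 submatrix is [-3 -1; 5 3].
Its determinant is (-3)·3 − (-1)·5 = -4.
The cofactor carries sign (−1)^(1+3) = +1, so C_{1,3} = +(-4) = -4.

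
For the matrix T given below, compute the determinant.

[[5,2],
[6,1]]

det(T) = 5·1 − 2·6 = 5 − 12 = -7

det(T) = -7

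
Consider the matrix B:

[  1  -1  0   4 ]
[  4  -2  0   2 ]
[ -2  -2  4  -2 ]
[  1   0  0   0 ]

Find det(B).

Expand along row 4 (it has 3 zeros):
  − (1) · M_41   where M_41 = det([-1 0 4; -2 0 2; -2 4 -2]) = -24
det = (-1)·(1)·(-24) = 24

det(B) = 24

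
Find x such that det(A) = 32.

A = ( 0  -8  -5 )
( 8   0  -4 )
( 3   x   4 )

8

Expanding along the column containing x, det(A) is linear in x: det(A) = (-40)·x + (352).
Set (-40)·x + (352) = 32  ⇒  (-40)·x = -320  ⇒  x = 8.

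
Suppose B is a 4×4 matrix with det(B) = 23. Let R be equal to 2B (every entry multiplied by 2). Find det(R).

The determinant is 368.

For a 4×4 matrix, det(2B) = 2^4·det(B) = 16·det(B).
det(R) = (16)·(23) = 368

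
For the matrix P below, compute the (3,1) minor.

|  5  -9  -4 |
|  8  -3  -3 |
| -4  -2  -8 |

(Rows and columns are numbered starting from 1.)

Delete row 3 and column 1; the remaining 2×2 submatrix is [-9 -4; -3 -3].
Its determinant is (-9)·(-3) − (-4)·(-3) = 15.

15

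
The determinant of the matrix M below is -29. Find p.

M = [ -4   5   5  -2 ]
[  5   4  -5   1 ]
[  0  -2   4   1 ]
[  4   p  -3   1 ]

Expanding along the row containing p, det(M) is linear in p: det(M) = (-29)·p + (87).
Set (-29)·p + (87) = -29  ⇒  (-29)·p = -116  ⇒  p = 4.

p = 4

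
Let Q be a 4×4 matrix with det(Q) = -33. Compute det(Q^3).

-35937

det(Q^3) = (det Q)^3 = (-33)^3 = -35937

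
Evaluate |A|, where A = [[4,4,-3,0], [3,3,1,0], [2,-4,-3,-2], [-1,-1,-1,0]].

Expand along column 4 (it has 3 zeros):
  − (-2) · M_34   where M_34 = det([4 4 -3; 3 3 1; -1 -1 -1]) = 0
det = (-1)·(-2)·(0) = 0

det(A) = 0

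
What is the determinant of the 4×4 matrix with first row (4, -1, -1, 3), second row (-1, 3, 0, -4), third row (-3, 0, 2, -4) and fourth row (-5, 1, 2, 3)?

105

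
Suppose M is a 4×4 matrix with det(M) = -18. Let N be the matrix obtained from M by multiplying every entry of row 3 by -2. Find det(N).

Scaling one row by -2 multiplies the determinant by -2.
det(N) = (-2)·(-18) = 36

36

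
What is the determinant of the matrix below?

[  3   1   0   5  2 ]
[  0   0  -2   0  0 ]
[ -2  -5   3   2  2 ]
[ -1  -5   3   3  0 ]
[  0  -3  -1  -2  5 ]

Expand along row 2 (it has 4 zeros):
  − (-2) · M_23   where M_23 = det([3 1 5 2; -2 -5 2 2; -1 -5 3 0; 0 -3 -2 5]) = 254
det = (-1)·(-2)·(254) = 508

508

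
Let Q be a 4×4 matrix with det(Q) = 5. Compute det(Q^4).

625

det(Q^4) = (det Q)^4 = (5)^4 = 625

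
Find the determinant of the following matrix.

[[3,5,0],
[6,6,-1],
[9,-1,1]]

Expand along row 1:
  + 3 · |6 -1; -1 1| = 3·(6 − 1) = 15
  − 5 · |6 -1; 9 1| = −5·(6 − (-9)) = -75
Sum: (15) + (-75) = -60

-60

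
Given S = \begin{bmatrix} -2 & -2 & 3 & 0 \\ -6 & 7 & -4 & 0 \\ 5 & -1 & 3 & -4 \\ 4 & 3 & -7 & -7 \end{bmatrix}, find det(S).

1027

Expand along column 4 (it has 2 zeros):
  − (-4) · M_34   where M_34 = det([-2 -2 3; -6 7 -4; 4 3 -7]) = 52
  + (-7) · M_44   where M_44 = det([-2 -2 3; -6 7 -4; 5 -1 3]) = -117
det = (-1)·(-4)·(52) + (+1)·(-7)·(-117) = 1027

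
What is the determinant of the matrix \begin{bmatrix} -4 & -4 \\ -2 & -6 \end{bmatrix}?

det = (-4)·(-6) − (-4)·(-2) = 24 − 8 = 16

16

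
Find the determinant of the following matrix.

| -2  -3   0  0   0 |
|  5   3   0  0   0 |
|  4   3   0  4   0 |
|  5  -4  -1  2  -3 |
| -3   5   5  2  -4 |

The matrix is block lower-triangular with a 2×2 block and a 3×3 block on the diagonal, so its determinant equals the product of the determinants of the diagonal blocks.
det of the 2×2 block = 9
det of the 3×3 block = -76
det = (9)·(-76) = -684

The determinant is -684.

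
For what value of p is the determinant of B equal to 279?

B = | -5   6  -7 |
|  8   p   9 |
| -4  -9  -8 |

Expanding along the column containing p, det(B) is linear in p: det(B) = (12)·p + (267).
Set (12)·p + (267) = 279  ⇒  (12)·p = 12  ⇒  p = 1.

p = 1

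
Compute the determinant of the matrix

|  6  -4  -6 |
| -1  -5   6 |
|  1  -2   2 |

The determinant is -62.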